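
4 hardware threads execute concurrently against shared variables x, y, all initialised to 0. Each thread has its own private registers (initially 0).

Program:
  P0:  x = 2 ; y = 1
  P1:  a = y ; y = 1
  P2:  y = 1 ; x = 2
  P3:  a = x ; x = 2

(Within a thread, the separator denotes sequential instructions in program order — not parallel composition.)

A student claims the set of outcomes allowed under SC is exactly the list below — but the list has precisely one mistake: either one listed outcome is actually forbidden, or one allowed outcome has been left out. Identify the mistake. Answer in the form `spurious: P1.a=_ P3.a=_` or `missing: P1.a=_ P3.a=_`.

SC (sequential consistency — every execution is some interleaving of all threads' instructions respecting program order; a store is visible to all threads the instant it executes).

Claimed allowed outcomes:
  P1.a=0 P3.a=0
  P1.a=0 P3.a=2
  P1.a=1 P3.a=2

outcome vector order: (P1.a,P3.a)
SC: 4 outcomes — {<0 0>, <0 2>, <1 0>, <1 2>}
SC∖claimed = {<1 0>}

missing: P1.a=1 P3.a=0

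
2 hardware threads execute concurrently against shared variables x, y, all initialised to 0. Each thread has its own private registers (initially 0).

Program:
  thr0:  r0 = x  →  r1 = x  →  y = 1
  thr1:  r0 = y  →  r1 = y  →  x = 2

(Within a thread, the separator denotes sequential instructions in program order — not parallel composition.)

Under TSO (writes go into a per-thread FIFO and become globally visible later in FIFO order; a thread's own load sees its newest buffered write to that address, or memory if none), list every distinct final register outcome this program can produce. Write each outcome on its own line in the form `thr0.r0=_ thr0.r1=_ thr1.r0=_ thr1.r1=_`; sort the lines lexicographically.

outcome vector order: (thr0.r0,thr0.r1,thr1.r0,thr1.r1)
|TSO outcomes| = 5

thr0.r0=0 thr0.r1=0 thr1.r0=0 thr1.r1=0
thr0.r0=0 thr0.r1=0 thr1.r0=0 thr1.r1=1
thr0.r0=0 thr0.r1=0 thr1.r0=1 thr1.r1=1
thr0.r0=0 thr0.r1=2 thr1.r0=0 thr1.r1=0
thr0.r0=2 thr0.r1=2 thr1.r0=0 thr1.r1=0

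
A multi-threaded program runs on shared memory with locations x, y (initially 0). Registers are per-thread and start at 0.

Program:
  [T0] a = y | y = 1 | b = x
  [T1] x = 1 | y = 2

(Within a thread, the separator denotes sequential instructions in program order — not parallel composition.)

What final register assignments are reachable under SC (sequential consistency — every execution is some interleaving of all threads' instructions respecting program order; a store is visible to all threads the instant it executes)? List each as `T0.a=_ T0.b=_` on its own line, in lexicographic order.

outcome vector order: (T0.a,T0.b)
|SC outcomes| = 3

T0.a=0 T0.b=0
T0.a=0 T0.b=1
T0.a=2 T0.b=1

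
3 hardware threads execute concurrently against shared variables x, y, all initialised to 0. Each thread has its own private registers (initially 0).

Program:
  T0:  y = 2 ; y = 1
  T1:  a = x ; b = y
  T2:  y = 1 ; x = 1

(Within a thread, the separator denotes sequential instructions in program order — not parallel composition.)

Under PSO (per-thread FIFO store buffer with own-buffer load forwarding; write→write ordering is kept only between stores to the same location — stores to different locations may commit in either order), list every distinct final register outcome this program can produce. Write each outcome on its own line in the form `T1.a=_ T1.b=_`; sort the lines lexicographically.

T1.a=0 T1.b=0
T1.a=0 T1.b=1
T1.a=0 T1.b=2
T1.a=1 T1.b=0
T1.a=1 T1.b=1
T1.a=1 T1.b=2

outcome vector order: (T1.a,T1.b)
|PSO outcomes| = 6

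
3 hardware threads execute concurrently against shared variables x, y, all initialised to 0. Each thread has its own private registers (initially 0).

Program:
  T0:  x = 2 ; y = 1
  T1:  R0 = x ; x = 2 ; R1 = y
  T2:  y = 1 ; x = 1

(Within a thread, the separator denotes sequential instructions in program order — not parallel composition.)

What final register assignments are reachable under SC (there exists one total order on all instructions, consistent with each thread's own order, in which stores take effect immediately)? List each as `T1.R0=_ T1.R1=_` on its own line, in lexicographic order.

T1.R0=0 T1.R1=0
T1.R0=0 T1.R1=1
T1.R0=1 T1.R1=1
T1.R0=2 T1.R1=0
T1.R0=2 T1.R1=1

outcome vector order: (T1.R0,T1.R1)
|SC outcomes| = 5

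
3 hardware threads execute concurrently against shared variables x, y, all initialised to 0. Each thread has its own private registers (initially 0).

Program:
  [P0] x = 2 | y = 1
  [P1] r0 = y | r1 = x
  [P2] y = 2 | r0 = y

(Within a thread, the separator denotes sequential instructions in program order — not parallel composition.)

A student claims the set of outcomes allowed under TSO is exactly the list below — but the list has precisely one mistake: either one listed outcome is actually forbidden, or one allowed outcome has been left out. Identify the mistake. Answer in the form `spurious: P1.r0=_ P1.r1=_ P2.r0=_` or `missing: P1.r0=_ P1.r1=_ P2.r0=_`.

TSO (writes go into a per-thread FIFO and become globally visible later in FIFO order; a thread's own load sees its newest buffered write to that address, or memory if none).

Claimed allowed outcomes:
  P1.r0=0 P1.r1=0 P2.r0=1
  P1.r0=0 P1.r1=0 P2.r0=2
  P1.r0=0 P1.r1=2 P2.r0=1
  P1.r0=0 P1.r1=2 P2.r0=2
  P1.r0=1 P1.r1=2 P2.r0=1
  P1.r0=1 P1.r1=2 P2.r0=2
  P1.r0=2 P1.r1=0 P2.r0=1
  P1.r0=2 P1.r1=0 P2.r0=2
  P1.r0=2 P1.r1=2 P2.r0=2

missing: P1.r0=2 P1.r1=2 P2.r0=1

outcome vector order: (P1.r0,P1.r1,P2.r0)
TSO (10): <0 0 1>, <0 0 2>, <0 2 1>, <0 2 2>, <1 2 1>, <1 2 2>, <2 0 1>, <2 0 2>, <2 2 1>, <2 2 2>
TSO∖claimed = {<2 2 1>}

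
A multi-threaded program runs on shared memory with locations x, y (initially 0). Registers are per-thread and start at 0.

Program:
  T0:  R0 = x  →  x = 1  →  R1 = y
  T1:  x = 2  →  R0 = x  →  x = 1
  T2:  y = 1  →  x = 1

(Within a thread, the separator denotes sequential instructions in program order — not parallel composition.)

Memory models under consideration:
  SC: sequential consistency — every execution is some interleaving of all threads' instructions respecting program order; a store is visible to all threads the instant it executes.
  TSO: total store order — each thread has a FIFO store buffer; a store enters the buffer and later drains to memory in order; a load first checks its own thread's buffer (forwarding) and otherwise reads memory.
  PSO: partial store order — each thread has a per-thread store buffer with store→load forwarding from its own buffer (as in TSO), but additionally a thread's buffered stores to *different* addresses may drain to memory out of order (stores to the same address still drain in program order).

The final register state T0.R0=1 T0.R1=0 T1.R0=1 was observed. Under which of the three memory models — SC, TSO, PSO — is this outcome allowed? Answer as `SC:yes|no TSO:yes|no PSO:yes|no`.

SC:no TSO:no PSO:yes

outcome vector order: (T0.R0,T0.R1,T1.R0)
SC (11): 0/0/1, 0/0/2, 0/1/1, 0/1/2, 1/0/2, 1/1/1, 1/1/2, 2/0/1, 2/0/2, 2/1/1, 2/1/2
TSO (11): 0/0/1, 0/0/2, 0/1/1, 0/1/2, 1/0/2, 1/1/1, 1/1/2, 2/0/1, 2/0/2, 2/1/1, 2/1/2
PSO (12): 0/0/1, 0/0/2, 0/1/1, 0/1/2, 1/0/1, 1/0/2, 1/1/1, 1/1/2, 2/0/1, 2/0/2, 2/1/1, 2/1/2
target 1/0/1 ∈ {PSO}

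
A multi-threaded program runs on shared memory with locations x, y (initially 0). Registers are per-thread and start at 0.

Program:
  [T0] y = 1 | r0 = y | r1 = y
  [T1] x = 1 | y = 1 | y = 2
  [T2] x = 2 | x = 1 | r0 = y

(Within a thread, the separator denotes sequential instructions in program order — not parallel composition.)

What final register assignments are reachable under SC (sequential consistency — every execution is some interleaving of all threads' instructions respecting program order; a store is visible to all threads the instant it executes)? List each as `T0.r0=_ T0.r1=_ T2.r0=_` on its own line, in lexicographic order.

T0.r0=1 T0.r1=1 T2.r0=0
T0.r0=1 T0.r1=1 T2.r0=1
T0.r0=1 T0.r1=1 T2.r0=2
T0.r0=1 T0.r1=2 T2.r0=0
T0.r0=1 T0.r1=2 T2.r0=1
T0.r0=1 T0.r1=2 T2.r0=2
T0.r0=2 T0.r1=2 T2.r0=0
T0.r0=2 T0.r1=2 T2.r0=1
T0.r0=2 T0.r1=2 T2.r0=2

outcome vector order: (T0.r0,T0.r1,T2.r0)
|SC outcomes| = 9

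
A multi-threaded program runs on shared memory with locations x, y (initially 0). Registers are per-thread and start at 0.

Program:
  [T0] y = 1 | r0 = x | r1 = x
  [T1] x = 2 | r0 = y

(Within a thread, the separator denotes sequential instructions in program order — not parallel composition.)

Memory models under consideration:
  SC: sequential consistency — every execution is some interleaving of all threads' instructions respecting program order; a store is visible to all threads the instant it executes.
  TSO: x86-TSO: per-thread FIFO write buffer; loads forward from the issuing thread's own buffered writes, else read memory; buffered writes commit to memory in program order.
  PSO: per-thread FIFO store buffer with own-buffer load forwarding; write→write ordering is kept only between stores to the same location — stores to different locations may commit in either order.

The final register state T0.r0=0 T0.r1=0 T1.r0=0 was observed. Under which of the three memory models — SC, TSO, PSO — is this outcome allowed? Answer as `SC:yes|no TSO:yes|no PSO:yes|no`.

outcome vector order: (T0.r0,T0.r1,T1.r0)
SC (4): 0/0/1 0/2/1 2/2/0 2/2/1
TSO (6): 0/0/0 0/0/1 0/2/0 0/2/1 2/2/0 2/2/1
PSO (6): 0/0/0 0/0/1 0/2/0 0/2/1 2/2/0 2/2/1
target 0/0/0 ∈ {TSO,PSO}

SC:no TSO:yes PSO:yes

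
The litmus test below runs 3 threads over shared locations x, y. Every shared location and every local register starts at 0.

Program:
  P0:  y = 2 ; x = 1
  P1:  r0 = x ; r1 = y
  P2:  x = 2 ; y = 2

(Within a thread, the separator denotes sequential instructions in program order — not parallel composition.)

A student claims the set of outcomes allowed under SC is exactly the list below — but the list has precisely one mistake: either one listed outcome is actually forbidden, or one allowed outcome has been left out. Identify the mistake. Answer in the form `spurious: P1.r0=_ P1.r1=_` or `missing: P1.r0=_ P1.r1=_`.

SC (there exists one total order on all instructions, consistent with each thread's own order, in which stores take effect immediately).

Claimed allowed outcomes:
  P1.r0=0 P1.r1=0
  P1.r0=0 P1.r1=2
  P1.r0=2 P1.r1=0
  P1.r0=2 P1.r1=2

outcome vector order: (P1.r0,P1.r1)
SC (5): <0 0>, <0 2>, <1 2>, <2 0>, <2 2>
SC∖claimed = {<1 2>}

missing: P1.r0=1 P1.r1=2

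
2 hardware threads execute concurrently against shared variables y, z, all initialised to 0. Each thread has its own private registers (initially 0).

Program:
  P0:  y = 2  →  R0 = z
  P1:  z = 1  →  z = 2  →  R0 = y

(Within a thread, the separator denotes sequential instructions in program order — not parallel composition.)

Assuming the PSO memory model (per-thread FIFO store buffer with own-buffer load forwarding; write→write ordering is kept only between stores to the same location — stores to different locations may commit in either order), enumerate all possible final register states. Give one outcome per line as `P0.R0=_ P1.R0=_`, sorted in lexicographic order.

outcome vector order: (P0.R0,P1.R0)
|PSO outcomes| = 6

P0.R0=0 P1.R0=0
P0.R0=0 P1.R0=2
P0.R0=1 P1.R0=0
P0.R0=1 P1.R0=2
P0.R0=2 P1.R0=0
P0.R0=2 P1.R0=2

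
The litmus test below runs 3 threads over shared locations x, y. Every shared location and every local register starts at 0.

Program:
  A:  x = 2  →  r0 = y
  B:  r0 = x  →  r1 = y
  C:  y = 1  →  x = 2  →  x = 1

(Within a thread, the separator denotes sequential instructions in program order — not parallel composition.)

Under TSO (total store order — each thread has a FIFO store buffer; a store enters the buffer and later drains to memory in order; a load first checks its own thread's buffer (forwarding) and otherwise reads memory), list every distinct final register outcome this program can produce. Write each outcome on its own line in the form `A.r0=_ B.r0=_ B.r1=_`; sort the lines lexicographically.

outcome vector order: (A.r0,B.r0,B.r1)
|TSO outcomes| = 10

A.r0=0 B.r0=0 B.r1=0
A.r0=0 B.r0=0 B.r1=1
A.r0=0 B.r0=1 B.r1=1
A.r0=0 B.r0=2 B.r1=0
A.r0=0 B.r0=2 B.r1=1
A.r0=1 B.r0=0 B.r1=0
A.r0=1 B.r0=0 B.r1=1
A.r0=1 B.r0=1 B.r1=1
A.r0=1 B.r0=2 B.r1=0
A.r0=1 B.r0=2 B.r1=1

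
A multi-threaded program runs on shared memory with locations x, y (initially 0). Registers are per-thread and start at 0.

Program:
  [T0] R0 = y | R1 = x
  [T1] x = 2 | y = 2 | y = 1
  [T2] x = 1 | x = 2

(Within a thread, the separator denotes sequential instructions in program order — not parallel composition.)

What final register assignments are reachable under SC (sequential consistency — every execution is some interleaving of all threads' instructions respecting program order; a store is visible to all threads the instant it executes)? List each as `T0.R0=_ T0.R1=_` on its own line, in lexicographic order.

T0.R0=0 T0.R1=0
T0.R0=0 T0.R1=1
T0.R0=0 T0.R1=2
T0.R0=1 T0.R1=1
T0.R0=1 T0.R1=2
T0.R0=2 T0.R1=1
T0.R0=2 T0.R1=2

outcome vector order: (T0.R0,T0.R1)
|SC outcomes| = 7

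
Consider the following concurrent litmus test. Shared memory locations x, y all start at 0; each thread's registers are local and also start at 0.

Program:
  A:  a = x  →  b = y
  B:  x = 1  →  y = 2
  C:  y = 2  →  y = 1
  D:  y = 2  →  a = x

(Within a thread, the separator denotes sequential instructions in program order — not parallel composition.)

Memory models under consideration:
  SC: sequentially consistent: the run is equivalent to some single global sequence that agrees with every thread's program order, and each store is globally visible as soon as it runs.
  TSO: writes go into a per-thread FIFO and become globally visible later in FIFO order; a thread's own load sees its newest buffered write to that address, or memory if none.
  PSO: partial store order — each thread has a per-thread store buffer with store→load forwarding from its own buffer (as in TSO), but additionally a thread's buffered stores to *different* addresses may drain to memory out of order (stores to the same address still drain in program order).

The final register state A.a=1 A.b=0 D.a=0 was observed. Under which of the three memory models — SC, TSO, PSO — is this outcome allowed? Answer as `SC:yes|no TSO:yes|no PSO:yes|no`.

SC:no TSO:yes PSO:yes

outcome vector order: (A.a,A.b,D.a)
[SC] allowed = {(0,0,0), (0,0,1), (0,1,0), (0,1,1), (0,2,0), (0,2,1), (1,0,1), (1,1,0), (1,1,1), (1,2,0), (1,2,1)}
[TSO] allowed = {(0,0,0), (0,0,1), (0,1,0), (0,1,1), (0,2,0), (0,2,1), (1,0,0), (1,0,1), (1,1,0), (1,1,1), (1,2,0), (1,2,1)}
[PSO] allowed = {(0,0,0), (0,0,1), (0,1,0), (0,1,1), (0,2,0), (0,2,1), (1,0,0), (1,0,1), (1,1,0), (1,1,1), (1,2,0), (1,2,1)}
target (1,0,0) ∈ {TSO,PSO}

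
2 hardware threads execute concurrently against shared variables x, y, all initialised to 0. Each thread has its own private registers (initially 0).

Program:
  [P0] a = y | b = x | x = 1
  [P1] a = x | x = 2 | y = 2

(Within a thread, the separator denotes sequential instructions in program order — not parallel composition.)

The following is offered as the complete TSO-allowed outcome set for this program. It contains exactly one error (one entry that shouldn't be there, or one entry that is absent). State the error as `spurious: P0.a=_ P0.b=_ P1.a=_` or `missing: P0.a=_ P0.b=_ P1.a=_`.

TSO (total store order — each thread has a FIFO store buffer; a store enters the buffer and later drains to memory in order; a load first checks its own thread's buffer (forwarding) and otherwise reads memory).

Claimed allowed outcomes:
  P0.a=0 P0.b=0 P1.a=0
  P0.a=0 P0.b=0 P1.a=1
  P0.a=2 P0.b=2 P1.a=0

outcome vector order: (P0.a,P0.b,P1.a)
[TSO] allowed = {000; 001; 020; 220}
TSO∖claimed = {020}

missing: P0.a=0 P0.b=2 P1.a=0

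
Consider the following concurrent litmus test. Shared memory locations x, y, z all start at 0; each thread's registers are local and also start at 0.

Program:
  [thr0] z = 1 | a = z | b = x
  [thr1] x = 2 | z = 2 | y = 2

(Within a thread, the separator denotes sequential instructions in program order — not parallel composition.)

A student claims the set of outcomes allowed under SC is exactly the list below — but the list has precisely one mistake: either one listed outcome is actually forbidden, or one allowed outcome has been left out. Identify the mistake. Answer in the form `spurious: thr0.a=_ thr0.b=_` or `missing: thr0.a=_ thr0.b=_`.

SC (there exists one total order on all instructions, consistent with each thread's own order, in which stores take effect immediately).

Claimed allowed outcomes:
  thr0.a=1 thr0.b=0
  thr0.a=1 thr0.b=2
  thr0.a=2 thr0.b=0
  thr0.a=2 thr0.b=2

outcome vector order: (thr0.a,thr0.b)
[SC] allowed = {(1,0), (1,2), (2,2)}
claimed∖SC = {(2,0)}

spurious: thr0.a=2 thr0.b=0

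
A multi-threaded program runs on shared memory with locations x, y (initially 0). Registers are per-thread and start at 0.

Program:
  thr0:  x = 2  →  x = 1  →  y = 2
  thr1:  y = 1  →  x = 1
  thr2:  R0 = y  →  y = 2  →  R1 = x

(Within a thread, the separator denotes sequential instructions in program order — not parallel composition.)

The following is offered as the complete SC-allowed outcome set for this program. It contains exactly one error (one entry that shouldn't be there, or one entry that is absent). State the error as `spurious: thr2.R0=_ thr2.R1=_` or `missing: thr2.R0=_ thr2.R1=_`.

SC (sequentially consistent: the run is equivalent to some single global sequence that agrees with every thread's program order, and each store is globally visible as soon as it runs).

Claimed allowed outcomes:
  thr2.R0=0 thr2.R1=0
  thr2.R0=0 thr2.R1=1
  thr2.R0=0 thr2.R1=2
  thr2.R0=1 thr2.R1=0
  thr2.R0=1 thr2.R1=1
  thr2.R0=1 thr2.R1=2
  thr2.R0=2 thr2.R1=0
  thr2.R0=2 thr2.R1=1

outcome vector order: (thr2.R0,thr2.R1)
SC (7): 00, 01, 02, 10, 11, 12, 21
claimed∖SC = {20}

spurious: thr2.R0=2 thr2.R1=0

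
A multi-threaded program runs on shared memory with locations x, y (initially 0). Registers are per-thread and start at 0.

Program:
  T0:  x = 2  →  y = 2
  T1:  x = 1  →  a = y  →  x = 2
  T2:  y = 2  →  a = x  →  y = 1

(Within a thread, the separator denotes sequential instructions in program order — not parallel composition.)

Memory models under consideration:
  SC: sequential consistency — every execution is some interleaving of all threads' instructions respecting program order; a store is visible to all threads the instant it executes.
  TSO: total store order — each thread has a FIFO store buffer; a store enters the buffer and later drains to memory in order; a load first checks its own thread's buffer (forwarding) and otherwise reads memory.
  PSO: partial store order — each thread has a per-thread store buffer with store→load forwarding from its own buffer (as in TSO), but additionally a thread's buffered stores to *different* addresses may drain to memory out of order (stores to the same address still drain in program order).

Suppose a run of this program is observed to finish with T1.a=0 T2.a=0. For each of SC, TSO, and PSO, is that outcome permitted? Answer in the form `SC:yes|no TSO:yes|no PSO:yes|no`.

outcome vector order: (T1.a,T2.a)
SC (8): 0/1; 0/2; 1/0; 1/1; 1/2; 2/0; 2/1; 2/2
TSO (9): 0/0; 0/1; 0/2; 1/0; 1/1; 1/2; 2/0; 2/1; 2/2
PSO (9): 0/0; 0/1; 0/2; 1/0; 1/1; 1/2; 2/0; 2/1; 2/2
target 0/0 ∈ {TSO,PSO}

SC:no TSO:yes PSO:yes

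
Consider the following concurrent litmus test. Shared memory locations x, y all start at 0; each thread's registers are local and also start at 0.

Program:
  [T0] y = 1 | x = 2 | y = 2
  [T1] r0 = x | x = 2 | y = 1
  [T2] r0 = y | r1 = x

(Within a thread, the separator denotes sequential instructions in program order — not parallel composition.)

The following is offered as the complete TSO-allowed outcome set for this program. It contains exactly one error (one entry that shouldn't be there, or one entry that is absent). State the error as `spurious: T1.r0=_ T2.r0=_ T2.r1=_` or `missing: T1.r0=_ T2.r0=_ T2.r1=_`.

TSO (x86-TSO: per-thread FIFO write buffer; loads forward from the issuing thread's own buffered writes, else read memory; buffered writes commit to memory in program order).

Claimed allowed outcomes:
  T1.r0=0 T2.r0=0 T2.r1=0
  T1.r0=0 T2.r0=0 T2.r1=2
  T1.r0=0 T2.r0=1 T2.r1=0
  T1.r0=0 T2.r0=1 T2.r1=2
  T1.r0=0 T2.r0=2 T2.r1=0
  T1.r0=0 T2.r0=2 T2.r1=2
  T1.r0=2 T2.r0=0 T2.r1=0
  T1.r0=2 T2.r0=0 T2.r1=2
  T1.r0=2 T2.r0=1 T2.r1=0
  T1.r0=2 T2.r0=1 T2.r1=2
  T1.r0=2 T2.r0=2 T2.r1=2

outcome vector order: (T1.r0,T2.r0,T2.r1)
[TSO] allowed = {<0 0 0> <0 0 2> <0 1 0> <0 1 2> <0 2 2> <2 0 0> <2 0 2> <2 1 0> <2 1 2> <2 2 2>}
claimed∖TSO = {<0 2 0>}

spurious: T1.r0=0 T2.r0=2 T2.r1=0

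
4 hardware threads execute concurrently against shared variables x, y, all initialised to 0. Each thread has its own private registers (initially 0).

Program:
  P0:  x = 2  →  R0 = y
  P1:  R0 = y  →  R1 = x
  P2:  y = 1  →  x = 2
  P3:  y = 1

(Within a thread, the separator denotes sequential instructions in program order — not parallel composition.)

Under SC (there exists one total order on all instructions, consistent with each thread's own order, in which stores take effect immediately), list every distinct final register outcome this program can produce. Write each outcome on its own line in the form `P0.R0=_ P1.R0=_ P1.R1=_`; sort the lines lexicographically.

outcome vector order: (P0.R0,P1.R0,P1.R1)
|SC outcomes| = 7

P0.R0=0 P1.R0=0 P1.R1=0
P0.R0=0 P1.R0=0 P1.R1=2
P0.R0=0 P1.R0=1 P1.R1=2
P0.R0=1 P1.R0=0 P1.R1=0
P0.R0=1 P1.R0=0 P1.R1=2
P0.R0=1 P1.R0=1 P1.R1=0
P0.R0=1 P1.R0=1 P1.R1=2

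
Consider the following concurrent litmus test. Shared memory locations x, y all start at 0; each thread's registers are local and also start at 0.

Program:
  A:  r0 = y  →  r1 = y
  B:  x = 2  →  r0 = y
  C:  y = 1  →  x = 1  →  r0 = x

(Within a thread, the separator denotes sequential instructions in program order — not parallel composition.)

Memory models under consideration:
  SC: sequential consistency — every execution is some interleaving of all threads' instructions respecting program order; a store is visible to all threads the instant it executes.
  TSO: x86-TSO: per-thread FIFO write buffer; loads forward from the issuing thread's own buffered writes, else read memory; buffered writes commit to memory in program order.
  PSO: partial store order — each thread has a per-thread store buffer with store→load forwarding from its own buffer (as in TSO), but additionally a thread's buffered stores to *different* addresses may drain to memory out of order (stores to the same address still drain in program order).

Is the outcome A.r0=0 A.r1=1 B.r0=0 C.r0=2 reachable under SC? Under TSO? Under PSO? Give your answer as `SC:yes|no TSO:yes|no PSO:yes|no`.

SC:no TSO:yes PSO:yes

outcome vector order: (A.r0,A.r1,B.r0,C.r0)
under SC → (0,0,0,1) (0,0,1,1) (0,0,1,2) (0,1,0,1) (0,1,1,1) (0,1,1,2) (1,1,0,1) (1,1,1,1) (1,1,1,2)
under TSO → (0,0,0,1) (0,0,0,2) (0,0,1,1) (0,0,1,2) (0,1,0,1) (0,1,0,2) (0,1,1,1) (0,1,1,2) (1,1,0,1) (1,1,0,2) (1,1,1,1) (1,1,1,2)
under PSO → (0,0,0,1) (0,0,0,2) (0,0,1,1) (0,0,1,2) (0,1,0,1) (0,1,0,2) (0,1,1,1) (0,1,1,2) (1,1,0,1) (1,1,0,2) (1,1,1,1) (1,1,1,2)
target (0,1,0,2) ∈ {TSO,PSO}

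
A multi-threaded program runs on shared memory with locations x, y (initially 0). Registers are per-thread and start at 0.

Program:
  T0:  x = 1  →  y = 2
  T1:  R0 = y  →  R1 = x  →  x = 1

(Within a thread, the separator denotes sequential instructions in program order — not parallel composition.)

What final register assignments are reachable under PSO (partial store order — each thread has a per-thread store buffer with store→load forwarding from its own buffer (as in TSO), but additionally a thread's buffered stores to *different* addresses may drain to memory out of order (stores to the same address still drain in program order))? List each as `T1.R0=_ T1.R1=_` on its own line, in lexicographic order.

T1.R0=0 T1.R1=0
T1.R0=0 T1.R1=1
T1.R0=2 T1.R1=0
T1.R0=2 T1.R1=1

outcome vector order: (T1.R0,T1.R1)
|PSO outcomes| = 4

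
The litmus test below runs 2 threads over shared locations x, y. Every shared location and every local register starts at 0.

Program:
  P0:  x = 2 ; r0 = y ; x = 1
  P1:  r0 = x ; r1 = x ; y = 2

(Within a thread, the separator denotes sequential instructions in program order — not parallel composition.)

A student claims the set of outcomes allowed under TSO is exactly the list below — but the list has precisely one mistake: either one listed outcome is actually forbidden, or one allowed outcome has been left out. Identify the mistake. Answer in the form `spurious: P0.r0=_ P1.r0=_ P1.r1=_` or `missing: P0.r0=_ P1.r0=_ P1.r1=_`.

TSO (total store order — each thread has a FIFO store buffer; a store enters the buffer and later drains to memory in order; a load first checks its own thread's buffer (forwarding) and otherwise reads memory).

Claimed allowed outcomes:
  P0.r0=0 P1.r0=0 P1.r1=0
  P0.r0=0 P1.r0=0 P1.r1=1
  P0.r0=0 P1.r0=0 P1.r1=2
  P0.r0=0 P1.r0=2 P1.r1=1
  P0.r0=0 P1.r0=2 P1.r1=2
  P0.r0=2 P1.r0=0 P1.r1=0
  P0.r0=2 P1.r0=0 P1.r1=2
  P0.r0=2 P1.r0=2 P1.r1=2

outcome vector order: (P0.r0,P1.r0,P1.r1)
TSO: 9 outcomes — {(0,0,0); (0,0,1); (0,0,2); (0,1,1); (0,2,1); (0,2,2); (2,0,0); (2,0,2); (2,2,2)}
TSO∖claimed = {(0,1,1)}

missing: P0.r0=0 P1.r0=1 P1.r1=1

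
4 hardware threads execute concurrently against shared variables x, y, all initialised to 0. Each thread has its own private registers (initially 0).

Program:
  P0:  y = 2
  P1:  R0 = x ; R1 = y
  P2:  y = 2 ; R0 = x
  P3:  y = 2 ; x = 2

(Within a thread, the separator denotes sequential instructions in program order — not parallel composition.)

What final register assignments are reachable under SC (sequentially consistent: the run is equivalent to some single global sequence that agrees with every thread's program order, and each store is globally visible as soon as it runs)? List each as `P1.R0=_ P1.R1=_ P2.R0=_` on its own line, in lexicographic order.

outcome vector order: (P1.R0,P1.R1,P2.R0)
|SC outcomes| = 6

P1.R0=0 P1.R1=0 P2.R0=0
P1.R0=0 P1.R1=0 P2.R0=2
P1.R0=0 P1.R1=2 P2.R0=0
P1.R0=0 P1.R1=2 P2.R0=2
P1.R0=2 P1.R1=2 P2.R0=0
P1.R0=2 P1.R1=2 P2.R0=2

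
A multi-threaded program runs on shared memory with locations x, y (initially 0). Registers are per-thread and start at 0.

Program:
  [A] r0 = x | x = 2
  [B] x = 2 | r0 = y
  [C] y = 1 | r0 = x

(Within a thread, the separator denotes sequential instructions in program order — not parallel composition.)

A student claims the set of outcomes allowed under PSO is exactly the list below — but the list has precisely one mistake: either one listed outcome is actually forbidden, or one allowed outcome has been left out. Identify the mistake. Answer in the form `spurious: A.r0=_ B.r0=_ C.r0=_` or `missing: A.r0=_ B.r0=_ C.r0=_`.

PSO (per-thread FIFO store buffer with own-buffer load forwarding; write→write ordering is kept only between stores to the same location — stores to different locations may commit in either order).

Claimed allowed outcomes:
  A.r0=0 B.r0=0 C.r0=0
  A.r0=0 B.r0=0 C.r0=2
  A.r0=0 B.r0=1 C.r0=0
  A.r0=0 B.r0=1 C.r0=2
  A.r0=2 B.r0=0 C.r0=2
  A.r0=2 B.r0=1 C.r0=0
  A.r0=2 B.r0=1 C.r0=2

outcome vector order: (A.r0,B.r0,C.r0)
PSO (8): <0 0 0> <0 0 2> <0 1 0> <0 1 2> <2 0 0> <2 0 2> <2 1 0> <2 1 2>
PSO∖claimed = {<2 0 0>}

missing: A.r0=2 B.r0=0 C.r0=0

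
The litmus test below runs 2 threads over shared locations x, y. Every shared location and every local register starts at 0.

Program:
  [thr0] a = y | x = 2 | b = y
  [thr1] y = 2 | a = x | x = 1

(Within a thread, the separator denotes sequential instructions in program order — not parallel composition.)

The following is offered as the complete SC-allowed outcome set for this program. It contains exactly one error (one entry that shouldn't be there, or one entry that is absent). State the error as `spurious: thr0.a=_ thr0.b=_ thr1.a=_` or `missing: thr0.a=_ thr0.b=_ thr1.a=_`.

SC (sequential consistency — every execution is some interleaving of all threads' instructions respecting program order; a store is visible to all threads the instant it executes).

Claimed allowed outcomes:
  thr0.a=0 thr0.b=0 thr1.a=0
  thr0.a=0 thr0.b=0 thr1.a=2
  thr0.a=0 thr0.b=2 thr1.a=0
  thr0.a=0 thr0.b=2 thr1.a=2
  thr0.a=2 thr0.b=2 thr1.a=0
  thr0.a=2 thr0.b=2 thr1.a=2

outcome vector order: (thr0.a,thr0.b,thr1.a)
under SC → (0,0,2), (0,2,0), (0,2,2), (2,2,0), (2,2,2)
claimed∖SC = {(0,0,0)}

spurious: thr0.a=0 thr0.b=0 thr1.a=0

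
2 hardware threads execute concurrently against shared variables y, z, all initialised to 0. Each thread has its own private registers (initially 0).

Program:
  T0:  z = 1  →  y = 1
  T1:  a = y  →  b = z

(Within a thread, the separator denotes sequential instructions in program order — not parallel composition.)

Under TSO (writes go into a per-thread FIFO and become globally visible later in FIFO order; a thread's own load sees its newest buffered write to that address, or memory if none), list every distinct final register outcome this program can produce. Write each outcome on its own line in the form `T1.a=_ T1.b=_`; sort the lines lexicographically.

outcome vector order: (T1.a,T1.b)
|TSO outcomes| = 3

T1.a=0 T1.b=0
T1.a=0 T1.b=1
T1.a=1 T1.b=1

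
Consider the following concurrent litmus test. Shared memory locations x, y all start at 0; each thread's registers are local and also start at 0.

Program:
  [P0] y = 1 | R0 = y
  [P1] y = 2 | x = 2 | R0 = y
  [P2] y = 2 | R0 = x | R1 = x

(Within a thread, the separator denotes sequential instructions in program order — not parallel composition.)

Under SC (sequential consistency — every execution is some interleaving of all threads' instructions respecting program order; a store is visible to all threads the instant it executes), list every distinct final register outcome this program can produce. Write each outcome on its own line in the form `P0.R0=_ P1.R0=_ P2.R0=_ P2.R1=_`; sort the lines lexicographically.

P0.R0=1 P1.R0=1 P2.R0=0 P2.R1=0
P0.R0=1 P1.R0=1 P2.R0=0 P2.R1=2
P0.R0=1 P1.R0=1 P2.R0=2 P2.R1=2
P0.R0=1 P1.R0=2 P2.R0=0 P2.R1=0
P0.R0=1 P1.R0=2 P2.R0=0 P2.R1=2
P0.R0=1 P1.R0=2 P2.R0=2 P2.R1=2
P0.R0=2 P1.R0=1 P2.R0=2 P2.R1=2
P0.R0=2 P1.R0=2 P2.R0=0 P2.R1=0
P0.R0=2 P1.R0=2 P2.R0=0 P2.R1=2
P0.R0=2 P1.R0=2 P2.R0=2 P2.R1=2

outcome vector order: (P0.R0,P1.R0,P2.R0,P2.R1)
|SC outcomes| = 10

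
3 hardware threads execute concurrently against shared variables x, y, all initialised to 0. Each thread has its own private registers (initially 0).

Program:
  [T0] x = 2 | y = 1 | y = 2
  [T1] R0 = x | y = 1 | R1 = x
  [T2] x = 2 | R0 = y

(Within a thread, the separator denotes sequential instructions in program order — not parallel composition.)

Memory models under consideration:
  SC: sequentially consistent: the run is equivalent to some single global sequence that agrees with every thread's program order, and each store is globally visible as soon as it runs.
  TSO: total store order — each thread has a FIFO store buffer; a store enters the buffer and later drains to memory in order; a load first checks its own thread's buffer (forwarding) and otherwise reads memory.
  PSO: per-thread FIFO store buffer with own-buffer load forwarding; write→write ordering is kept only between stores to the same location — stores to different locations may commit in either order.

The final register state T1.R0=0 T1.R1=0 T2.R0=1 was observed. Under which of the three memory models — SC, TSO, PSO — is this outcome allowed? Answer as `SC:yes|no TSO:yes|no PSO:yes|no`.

SC:yes TSO:yes PSO:yes

outcome vector order: (T1.R0,T1.R1,T2.R0)
SC: 8 outcomes — {0/0/1; 0/0/2; 0/2/0; 0/2/1; 0/2/2; 2/2/0; 2/2/1; 2/2/2}
TSO: 9 outcomes — {0/0/0; 0/0/1; 0/0/2; 0/2/0; 0/2/1; 0/2/2; 2/2/0; 2/2/1; 2/2/2}
PSO: 9 outcomes — {0/0/0; 0/0/1; 0/0/2; 0/2/0; 0/2/1; 0/2/2; 2/2/0; 2/2/1; 2/2/2}
target 0/0/1 ∈ {SC,TSO,PSO}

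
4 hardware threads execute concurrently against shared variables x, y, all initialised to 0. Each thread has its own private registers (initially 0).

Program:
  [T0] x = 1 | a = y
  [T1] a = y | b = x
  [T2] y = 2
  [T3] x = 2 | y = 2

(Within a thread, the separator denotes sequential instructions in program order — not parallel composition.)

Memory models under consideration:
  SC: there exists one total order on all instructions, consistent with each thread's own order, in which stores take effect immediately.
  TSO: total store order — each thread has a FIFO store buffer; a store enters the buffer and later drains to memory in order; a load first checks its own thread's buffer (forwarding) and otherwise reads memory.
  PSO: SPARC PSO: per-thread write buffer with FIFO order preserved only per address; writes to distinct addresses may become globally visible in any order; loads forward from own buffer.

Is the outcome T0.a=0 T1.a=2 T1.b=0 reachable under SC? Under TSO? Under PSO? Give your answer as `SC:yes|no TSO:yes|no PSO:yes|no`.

SC:no TSO:yes PSO:yes

outcome vector order: (T0.a,T1.a,T1.b)
SC (11): (0,0,0) (0,0,1) (0,0,2) (0,2,1) (0,2,2) (2,0,0) (2,0,1) (2,0,2) (2,2,0) (2,2,1) (2,2,2)
TSO (12): (0,0,0) (0,0,1) (0,0,2) (0,2,0) (0,2,1) (0,2,2) (2,0,0) (2,0,1) (2,0,2) (2,2,0) (2,2,1) (2,2,2)
PSO (12): (0,0,0) (0,0,1) (0,0,2) (0,2,0) (0,2,1) (0,2,2) (2,0,0) (2,0,1) (2,0,2) (2,2,0) (2,2,1) (2,2,2)
target (0,2,0) ∈ {TSO,PSO}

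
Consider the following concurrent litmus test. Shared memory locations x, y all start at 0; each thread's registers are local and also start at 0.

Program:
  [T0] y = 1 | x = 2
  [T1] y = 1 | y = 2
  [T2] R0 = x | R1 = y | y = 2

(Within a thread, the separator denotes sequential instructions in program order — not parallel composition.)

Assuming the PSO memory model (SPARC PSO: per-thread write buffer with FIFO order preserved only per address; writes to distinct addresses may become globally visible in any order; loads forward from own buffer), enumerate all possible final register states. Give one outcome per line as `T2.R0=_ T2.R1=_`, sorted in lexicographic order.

outcome vector order: (T2.R0,T2.R1)
|PSO outcomes| = 6

T2.R0=0 T2.R1=0
T2.R0=0 T2.R1=1
T2.R0=0 T2.R1=2
T2.R0=2 T2.R1=0
T2.R0=2 T2.R1=1
T2.R0=2 T2.R1=2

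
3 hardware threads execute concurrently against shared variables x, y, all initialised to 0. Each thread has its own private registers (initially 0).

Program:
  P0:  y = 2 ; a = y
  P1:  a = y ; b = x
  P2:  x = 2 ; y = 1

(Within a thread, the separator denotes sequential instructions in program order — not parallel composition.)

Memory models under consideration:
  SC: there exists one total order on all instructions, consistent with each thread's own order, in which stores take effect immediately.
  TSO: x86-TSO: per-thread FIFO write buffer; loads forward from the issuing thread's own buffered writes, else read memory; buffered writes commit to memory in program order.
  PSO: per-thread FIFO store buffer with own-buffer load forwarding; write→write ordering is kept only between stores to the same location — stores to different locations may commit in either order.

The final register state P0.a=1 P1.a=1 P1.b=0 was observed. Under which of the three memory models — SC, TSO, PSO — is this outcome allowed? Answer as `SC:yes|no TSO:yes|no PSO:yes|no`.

outcome vector order: (P0.a,P1.a,P1.b)
under SC → 100; 102; 112; 120; 122; 200; 202; 212; 220; 222
under TSO → 100; 102; 112; 120; 122; 200; 202; 212; 220; 222
under PSO → 100; 102; 110; 112; 120; 122; 200; 202; 210; 212; 220; 222
target 110 ∈ {PSO}

SC:no TSO:no PSO:yes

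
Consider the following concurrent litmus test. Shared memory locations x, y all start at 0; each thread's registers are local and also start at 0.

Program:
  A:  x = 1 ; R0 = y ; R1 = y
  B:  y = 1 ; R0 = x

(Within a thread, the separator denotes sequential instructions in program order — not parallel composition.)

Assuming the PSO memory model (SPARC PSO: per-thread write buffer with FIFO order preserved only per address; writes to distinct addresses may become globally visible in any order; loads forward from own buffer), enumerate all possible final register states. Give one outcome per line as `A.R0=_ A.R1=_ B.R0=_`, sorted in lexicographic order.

A.R0=0 A.R1=0 B.R0=0
A.R0=0 A.R1=0 B.R0=1
A.R0=0 A.R1=1 B.R0=0
A.R0=0 A.R1=1 B.R0=1
A.R0=1 A.R1=1 B.R0=0
A.R0=1 A.R1=1 B.R0=1

outcome vector order: (A.R0,A.R1,B.R0)
|PSO outcomes| = 6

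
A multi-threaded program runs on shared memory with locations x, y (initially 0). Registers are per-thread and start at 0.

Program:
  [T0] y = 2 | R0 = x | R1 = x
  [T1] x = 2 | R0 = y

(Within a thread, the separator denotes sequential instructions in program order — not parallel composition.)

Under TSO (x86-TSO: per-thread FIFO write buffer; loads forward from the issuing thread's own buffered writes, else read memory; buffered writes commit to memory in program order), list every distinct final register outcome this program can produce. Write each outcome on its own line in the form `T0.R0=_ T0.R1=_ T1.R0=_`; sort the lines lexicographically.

T0.R0=0 T0.R1=0 T1.R0=0
T0.R0=0 T0.R1=0 T1.R0=2
T0.R0=0 T0.R1=2 T1.R0=0
T0.R0=0 T0.R1=2 T1.R0=2
T0.R0=2 T0.R1=2 T1.R0=0
T0.R0=2 T0.R1=2 T1.R0=2

outcome vector order: (T0.R0,T0.R1,T1.R0)
|TSO outcomes| = 6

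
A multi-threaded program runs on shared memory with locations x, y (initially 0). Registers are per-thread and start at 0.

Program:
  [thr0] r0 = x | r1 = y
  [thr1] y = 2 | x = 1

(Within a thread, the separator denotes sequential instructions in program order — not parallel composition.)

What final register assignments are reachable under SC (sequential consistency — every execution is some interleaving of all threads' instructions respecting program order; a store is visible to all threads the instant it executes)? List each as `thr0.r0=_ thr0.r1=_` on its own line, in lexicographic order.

thr0.r0=0 thr0.r1=0
thr0.r0=0 thr0.r1=2
thr0.r0=1 thr0.r1=2

outcome vector order: (thr0.r0,thr0.r1)
|SC outcomes| = 3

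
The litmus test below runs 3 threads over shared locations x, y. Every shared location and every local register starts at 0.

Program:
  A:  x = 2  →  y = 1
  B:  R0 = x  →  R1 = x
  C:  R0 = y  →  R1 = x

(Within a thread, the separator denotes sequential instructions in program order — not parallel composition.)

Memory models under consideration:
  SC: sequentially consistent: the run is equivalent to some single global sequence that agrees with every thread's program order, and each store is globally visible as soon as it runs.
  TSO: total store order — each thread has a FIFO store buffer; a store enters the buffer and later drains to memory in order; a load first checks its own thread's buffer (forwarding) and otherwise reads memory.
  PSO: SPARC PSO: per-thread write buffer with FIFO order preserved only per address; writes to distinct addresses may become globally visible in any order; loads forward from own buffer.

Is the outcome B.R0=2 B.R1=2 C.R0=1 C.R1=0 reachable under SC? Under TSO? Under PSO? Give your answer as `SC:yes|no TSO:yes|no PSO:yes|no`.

SC:no TSO:no PSO:yes

outcome vector order: (B.R0,B.R1,C.R0,C.R1)
[SC] allowed = {0000; 0002; 0012; 0200; 0202; 0212; 2200; 2202; 2212}
[TSO] allowed = {0000; 0002; 0012; 0200; 0202; 0212; 2200; 2202; 2212}
[PSO] allowed = {0000; 0002; 0010; 0012; 0200; 0202; 0210; 0212; 2200; 2202; 2210; 2212}
target 2210 ∈ {PSO}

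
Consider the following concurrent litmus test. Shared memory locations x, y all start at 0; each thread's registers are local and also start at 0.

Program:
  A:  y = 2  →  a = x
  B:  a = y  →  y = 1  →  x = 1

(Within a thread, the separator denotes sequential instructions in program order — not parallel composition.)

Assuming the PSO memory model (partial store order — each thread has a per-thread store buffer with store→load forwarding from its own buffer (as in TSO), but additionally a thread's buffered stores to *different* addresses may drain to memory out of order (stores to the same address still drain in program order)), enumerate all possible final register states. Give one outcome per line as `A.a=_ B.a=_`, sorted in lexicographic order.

A.a=0 B.a=0
A.a=0 B.a=2
A.a=1 B.a=0
A.a=1 B.a=2

outcome vector order: (A.a,B.a)
|PSO outcomes| = 4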